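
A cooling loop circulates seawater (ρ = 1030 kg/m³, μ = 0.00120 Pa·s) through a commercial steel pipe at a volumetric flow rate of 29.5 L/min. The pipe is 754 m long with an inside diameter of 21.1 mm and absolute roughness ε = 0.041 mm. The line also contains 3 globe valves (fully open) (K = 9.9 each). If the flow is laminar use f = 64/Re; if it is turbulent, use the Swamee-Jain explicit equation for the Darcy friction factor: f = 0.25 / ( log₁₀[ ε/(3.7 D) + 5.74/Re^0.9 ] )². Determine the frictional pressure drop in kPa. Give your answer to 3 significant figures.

Q = 29.5 L/min = 29.5/60000 = 0.0004917 m³/s.
Cross-sectional area A = πD²/4 = π(0.0211)²/4 = 0.0003497 m²; mean velocity V = Q/A = 0.0004917/0.0003497 = 1.406 m/s.
Reynolds number Re = ρVD/μ = 1030 · 1.406 · 0.0211 / 0.0012 = 2.547e+04.
Re > 4000 → turbulent. Relative roughness ε/D = 4.1e-05/0.0211 = 0.00194. Swamee-Jain: f = 0.25/(log₁₀[0.00194/3.7 + 5.74/2.547e+04^0.9])² = 0.25/(log₁₀[0.000525 + 0.000622])² = 0.25/(-2.941)² = 0.02891.
Total minor-loss coefficient ΣK = 3·9.9 = 29.7.
ΔP = [f·L/D + ΣK]·(ρV²/2) = [0.02891·754/0.0211 + 29.7]·(1030·1.406²/2) = [1033 + 29.7]·1018 = 1.082e+06 Pa.
ΔP = 1.082e+06 Pa = 1080 kPa.

ΔP ≈ 1080 kPa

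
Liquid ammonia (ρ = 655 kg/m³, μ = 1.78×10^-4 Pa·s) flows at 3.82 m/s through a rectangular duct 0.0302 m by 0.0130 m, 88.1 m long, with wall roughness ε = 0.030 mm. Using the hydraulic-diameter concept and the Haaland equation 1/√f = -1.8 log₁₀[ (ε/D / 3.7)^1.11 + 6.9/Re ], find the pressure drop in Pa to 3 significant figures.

Hydraulic diameter D_h = 4A/P = 4·(0.0302·0.013)/(2·(0.0302+0.013)) = 0.00157/0.0864 = 0.01818 m.
Re = ρVD_h/μ = 655·3.82·0.01818/0.000178 = 2.555e+05.
ε/D_h = 3e-05/0.01818 = 0.00165; Haaland gives 1/√f = -1.8 log₁₀[0.000191+2.7e-05] = 6.591, so f = 0.02302.
ΔP = f(L/D_h)(ρV²/2) = 0.02302·88.1/0.01818·4779 = 5.332e+05 Pa.

ΔP ≈ 533000 Pa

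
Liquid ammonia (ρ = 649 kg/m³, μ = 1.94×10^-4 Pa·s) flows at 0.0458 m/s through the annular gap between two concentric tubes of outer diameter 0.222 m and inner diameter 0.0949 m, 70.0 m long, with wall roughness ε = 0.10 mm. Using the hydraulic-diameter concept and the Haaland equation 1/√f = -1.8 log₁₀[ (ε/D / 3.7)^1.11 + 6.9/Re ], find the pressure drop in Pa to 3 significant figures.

Hydraulic diameter D_h = 4A/P = D_o - D_i = 0.222 - 0.0949 = 0.1271 m.
Re = ρVD_h/μ = 649·0.0458·0.1271/0.000194 = 1.947e+04.
ε/D_h = 0.0001/0.1271 = 0.000787; Haaland gives 1/√f = -1.8 log₁₀[8.39e-05+0.000354] = 6.045, so f = 0.02737.
ΔP = f(L/D_h)(ρV²/2) = 0.02737·70/0.1271·0.6807 = 10.26 Pa.

ΔP ≈ 10.3 Pa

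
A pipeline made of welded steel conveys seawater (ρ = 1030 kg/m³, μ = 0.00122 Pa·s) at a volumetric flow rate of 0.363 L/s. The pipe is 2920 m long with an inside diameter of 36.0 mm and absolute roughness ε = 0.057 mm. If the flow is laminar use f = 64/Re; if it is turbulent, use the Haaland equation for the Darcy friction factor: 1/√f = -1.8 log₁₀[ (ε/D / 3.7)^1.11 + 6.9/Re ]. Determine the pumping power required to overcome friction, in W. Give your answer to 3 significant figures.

P ≈ 62.5 W

Q = 0.363 L/s = 0.363/1000 = 0.000363 m³/s.
Cross-sectional area A = πD²/4 = π(0.036)²/4 = 0.001018 m²; mean velocity V = Q/A = 0.000363/0.001018 = 0.3566 m/s.
Reynolds number Re = ρVD/μ = 1030 · 0.3566 · 0.036 / 0.00122 = 1.084e+04.
Re > 4000 → turbulent. Relative roughness ε/D = 5.7e-05/0.036 = 0.00158. Haaland: 1/√f = -1.8 log₁₀[(0.00158/3.7)^1.11 + 6.9/1.084e+04] = -1.8 log₁₀[0.000182 + 0.000637] = 5.556, so f = 0.03239.
Darcy-Weisbach: ΔP = f(L/D)(ρV²/2) = 0.03239·(2920/0.036)·(1030·0.3566²/2) = 0.03239·8.111e+04·65.5 = 1.721e+05 Pa.
Pumping power P = QΔP = 0.000363·1.721e+05 = 62.47 W = 62.5 W.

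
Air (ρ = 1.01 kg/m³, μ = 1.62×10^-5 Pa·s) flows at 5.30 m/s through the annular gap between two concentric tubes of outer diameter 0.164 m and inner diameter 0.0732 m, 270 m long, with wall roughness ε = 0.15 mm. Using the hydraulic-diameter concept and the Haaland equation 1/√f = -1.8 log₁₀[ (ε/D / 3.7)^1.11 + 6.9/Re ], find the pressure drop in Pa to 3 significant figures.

Hydraulic diameter D_h = 4A/P = D_o - D_i = 0.164 - 0.0732 = 0.0908 m.
Re = ρVD_h/μ = 1.01·5.3·0.0908/1.62e-05 = 3e+04.
ε/D_h = 0.00015/0.0908 = 0.00165; Haaland gives 1/√f = -1.8 log₁₀[0.000191+0.00023] = 6.076, so f = 0.02709.
ΔP = f(L/D_h)(ρV²/2) = 0.02709·270/0.0908·14.19 = 1143 Pa.

ΔP ≈ 1140 Pa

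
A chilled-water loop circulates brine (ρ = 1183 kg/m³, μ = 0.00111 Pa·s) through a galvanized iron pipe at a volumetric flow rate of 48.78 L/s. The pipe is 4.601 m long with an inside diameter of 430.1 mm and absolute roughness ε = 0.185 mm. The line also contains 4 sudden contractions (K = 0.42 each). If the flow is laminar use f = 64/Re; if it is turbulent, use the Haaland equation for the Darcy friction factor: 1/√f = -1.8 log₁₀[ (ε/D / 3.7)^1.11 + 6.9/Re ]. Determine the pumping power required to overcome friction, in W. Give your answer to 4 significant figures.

Q = 48.78 L/s = 48.78/1000 = 0.04878 m³/s.
Cross-sectional area A = πD²/4 = π(0.4301)²/4 = 0.1453 m²; mean velocity V = Q/A = 0.04878/0.1453 = 0.3357 m/s.
Reynolds number Re = ρVD/μ = 1183 · 0.3357 · 0.4301 / 0.00111 = 1.539e+05.
Re > 4000 → turbulent. Relative roughness ε/D = 0.000185/0.4301 = 0.00043. Haaland: 1/√f = -1.8 log₁₀[(0.00043/3.7)^1.11 + 6.9/1.539e+05] = -1.8 log₁₀[4.29e-05 + 4.48e-05] = 7.302, so f = 0.01875.
Total minor-loss coefficient ΣK = 4·0.42 = 1.68.
ΔP = [f·L/D + ΣK]·(ρV²/2) = [0.01875·4.601/0.4301 + 1.68]·(1183·0.3357²/2) = [0.2006 + 1.68]·66.68 = 125.4 Pa.
Pumping power P = QΔP = 0.04878·125.4 = 6.1168 W = 6.117 W.

P ≈ 6.117 W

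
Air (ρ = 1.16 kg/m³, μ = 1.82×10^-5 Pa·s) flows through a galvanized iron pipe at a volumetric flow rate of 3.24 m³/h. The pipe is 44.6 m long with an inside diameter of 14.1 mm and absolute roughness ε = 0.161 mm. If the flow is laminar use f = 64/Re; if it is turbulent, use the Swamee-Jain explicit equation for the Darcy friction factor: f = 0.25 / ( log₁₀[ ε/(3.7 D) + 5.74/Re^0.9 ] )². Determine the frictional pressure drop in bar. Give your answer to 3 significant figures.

ΔP ≈ 0.0302 bar

Q = 3.24 m³/h = 3.24/3600 = 0.0009 m³/s.
Cross-sectional area A = πD²/4 = π(0.0141)²/4 = 0.0001561 m²; mean velocity V = Q/A = 0.0009/0.0001561 = 5.764 m/s.
Reynolds number Re = ρVD/μ = 1.16 · 5.764 · 0.0141 / 1.82e-05 = 5180.
Re > 4000 → turbulent. Relative roughness ε/D = 0.000161/0.0141 = 0.0114. Swamee-Jain: f = 0.25/(log₁₀[0.0114/3.7 + 5.74/5180^0.9])² = 0.25/(log₁₀[0.00309 + 0.00261])² = 0.25/(-2.245)² = 0.04962.
Darcy-Weisbach: ΔP = f(L/D)(ρV²/2) = 0.04962·(44.6/0.0141)·(1.16·5.764²/2) = 0.04962·3163·19.27 = 3024 Pa.
ΔP = 3024 Pa = 0.0302 bar.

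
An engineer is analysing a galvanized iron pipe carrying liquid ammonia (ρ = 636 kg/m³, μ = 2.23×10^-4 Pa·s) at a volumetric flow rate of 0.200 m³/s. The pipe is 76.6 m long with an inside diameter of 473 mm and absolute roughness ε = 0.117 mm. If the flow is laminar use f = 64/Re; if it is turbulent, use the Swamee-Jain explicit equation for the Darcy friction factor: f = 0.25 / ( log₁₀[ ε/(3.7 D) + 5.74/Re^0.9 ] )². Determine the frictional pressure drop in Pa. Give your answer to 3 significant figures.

ΔP ≈ 1000 Pa

Cross-sectional area A = πD²/4 = π(0.473)²/4 = 0.1757 m²; mean velocity V = Q/A = 0.2/0.1757 = 1.138 m/s.
Reynolds number Re = ρVD/μ = 636 · 1.138 · 0.473 / 0.000223 = 1.535e+06.
Re > 4000 → turbulent. Relative roughness ε/D = 0.000117/0.473 = 0.000247. Swamee-Jain: f = 0.25/(log₁₀[0.000247/3.7 + 5.74/1.535e+06^0.9])² = 0.25/(log₁₀[6.69e-05 + 1.55e-05])² = 0.25/(-4.084)² = 0.01499.
Darcy-Weisbach: ΔP = f(L/D)(ρV²/2) = 0.01499·(76.6/0.473)·(636·1.138²/2) = 0.01499·161.9·412 = 999.9 Pa.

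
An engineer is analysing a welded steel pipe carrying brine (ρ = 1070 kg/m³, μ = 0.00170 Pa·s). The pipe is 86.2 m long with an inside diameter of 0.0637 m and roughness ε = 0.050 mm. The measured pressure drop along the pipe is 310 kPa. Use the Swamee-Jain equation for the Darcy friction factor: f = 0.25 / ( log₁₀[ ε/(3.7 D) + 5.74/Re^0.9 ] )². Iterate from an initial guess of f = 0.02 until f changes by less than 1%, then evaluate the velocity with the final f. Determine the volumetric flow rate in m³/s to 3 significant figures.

Rearranging Darcy-Weisbach: V = √(2·ΔP·D/(f·L·ρ)). With ε/D = 5e-05/0.0637 = 0.000785, iterate starting from f = 0.02:
  f = 0.02 → V = √(2·3.1e+05·0.0637/(0.02·86.2·1070)) = 4.627 m/s; Re = ρVD/μ = 1.855e+05; f → 0.02041
  f = 0.02041 → V = 4.581 m/s; Re = 1.837e+05; f → 0.02042
Converged (Δf/f < 1%). With the final f = 0.02042: V = √(2·3.1e+05·0.0637/(0.02042·86.2·1070)) = 4.579 m/s.
Q = V·A = 4.579·(π/4·0.0637²) = 0.01459 m³/s = 0.0146 m³/s.

Q ≈ 0.0146 m³/s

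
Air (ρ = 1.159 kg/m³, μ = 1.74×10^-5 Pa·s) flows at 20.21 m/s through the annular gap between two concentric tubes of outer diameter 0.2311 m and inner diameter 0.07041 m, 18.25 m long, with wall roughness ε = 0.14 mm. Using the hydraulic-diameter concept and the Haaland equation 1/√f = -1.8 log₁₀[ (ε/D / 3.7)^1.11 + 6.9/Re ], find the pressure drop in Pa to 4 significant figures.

Hydraulic diameter D_h = 4A/P = D_o - D_i = 0.2311 - 0.07041 = 0.1607 m.
Re = ρVD_h/μ = 1.159·20.21·0.1607/1.74e-05 = 2.163e+05.
ε/D_h = 0.00014/0.1607 = 0.000871; Haaland gives 1/√f = -1.8 log₁₀[9.39e-05+3.19e-05] = 7.02, so f = 0.02029.
ΔP = f(L/D_h)(ρV²/2) = 0.02029·18.25/0.1607·236.7 = 545.4 Pa.

ΔP ≈ 545.4 Pa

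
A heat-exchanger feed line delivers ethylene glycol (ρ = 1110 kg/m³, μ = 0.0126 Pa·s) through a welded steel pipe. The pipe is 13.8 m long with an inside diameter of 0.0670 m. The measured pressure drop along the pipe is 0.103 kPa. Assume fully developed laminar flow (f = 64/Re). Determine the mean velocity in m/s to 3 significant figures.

V ≈ 0.0831 m/s

For laminar flow, f = 64/Re with Re = ρVD/μ, so Darcy-Weisbach reduces to ΔP = 32μLV/D². Solving for V: V = ΔP·D²/(32μL) = 103·(0.067)²/(32·0.0126·13.8) = 0.0831 m/s.
Check: Re = ρVD/μ = 1110·0.0831·0.067/0.0126 = 490.5 < 2300, so the laminar assumption holds.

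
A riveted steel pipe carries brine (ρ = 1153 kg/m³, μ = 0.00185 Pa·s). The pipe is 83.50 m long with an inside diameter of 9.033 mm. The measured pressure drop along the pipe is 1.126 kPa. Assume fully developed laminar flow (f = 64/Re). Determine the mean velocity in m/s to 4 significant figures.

V ≈ 0.01859 m/s

For laminar flow, f = 64/Re with Re = ρVD/μ, so Darcy-Weisbach reduces to ΔP = 32μLV/D². Solving for V: V = ΔP·D²/(32μL) = 1126·(0.009033)²/(32·0.00185·83.5) = 0.01859 m/s.
Check: Re = ρVD/μ = 1153·0.01859·0.009033/0.00185 = 104.6 < 2300, so the laminar assumption holds.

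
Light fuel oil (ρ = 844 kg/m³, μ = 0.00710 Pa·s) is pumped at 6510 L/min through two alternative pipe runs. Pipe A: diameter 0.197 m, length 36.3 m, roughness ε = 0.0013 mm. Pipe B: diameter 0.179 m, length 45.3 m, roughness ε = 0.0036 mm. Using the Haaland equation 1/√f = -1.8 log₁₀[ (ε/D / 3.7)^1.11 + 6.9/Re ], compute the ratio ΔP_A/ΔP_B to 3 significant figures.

ΔP_A/ΔP_B ≈ 0.505

Pipe A: V = Q/A = 0.1085/0.03048 = 3.56 m/s; Re = 8.336e+04; ε/D = 6.6e-06; Haaland → f = 0.01854; ΔP_A = f(L/D)(ρV²/2) = 1.827e+04 Pa.
Pipe B: V = Q/A = 0.1085/0.02516 = 4.312 m/s; Re = 9.174e+04; ε/D = 2.01e-05; Haaland → f = 0.01822; ΔP_B = f(L/D)(ρV²/2) = 3.618e+04 Pa.
ΔP_A/ΔP_B = 1.827e+04/3.618e+04 = 0.505.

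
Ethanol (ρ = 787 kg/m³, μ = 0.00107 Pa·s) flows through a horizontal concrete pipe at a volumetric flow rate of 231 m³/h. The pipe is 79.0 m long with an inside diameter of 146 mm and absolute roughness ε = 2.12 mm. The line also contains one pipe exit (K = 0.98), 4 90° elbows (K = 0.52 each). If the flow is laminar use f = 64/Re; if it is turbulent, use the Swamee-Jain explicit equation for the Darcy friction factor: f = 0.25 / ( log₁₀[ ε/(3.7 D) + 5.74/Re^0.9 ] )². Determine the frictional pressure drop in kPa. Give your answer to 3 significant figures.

ΔP ≈ 153 kPa

Q = 231 m³/h = 231/3600 = 0.06417 m³/s.
Cross-sectional area A = πD²/4 = π(0.146)²/4 = 0.01674 m²; mean velocity V = Q/A = 0.06417/0.01674 = 3.833 m/s.
Reynolds number Re = ρVD/μ = 787 · 3.833 · 0.146 / 0.00107 = 4.116e+05.
Re > 4000 → turbulent. Relative roughness ε/D = 0.00212/0.146 = 0.0145. Swamee-Jain: f = 0.25/(log₁₀[0.0145/3.7 + 5.74/4.116e+05^0.9])² = 0.25/(log₁₀[0.00392 + 5.08e-05])² = 0.25/(-2.401)² = 0.04338.
Total minor-loss coefficient ΣK = 1·0.98 + 4·0.52 = 3.06.
ΔP = [f·L/D + ΣK]·(ρV²/2) = [0.04338·79/0.146 + 3.06]·(787·3.833²/2) = [23.47 + 3.06]·5781 = 1.534e+05 Pa.
ΔP = 1.534e+05 Pa = 153 kPa.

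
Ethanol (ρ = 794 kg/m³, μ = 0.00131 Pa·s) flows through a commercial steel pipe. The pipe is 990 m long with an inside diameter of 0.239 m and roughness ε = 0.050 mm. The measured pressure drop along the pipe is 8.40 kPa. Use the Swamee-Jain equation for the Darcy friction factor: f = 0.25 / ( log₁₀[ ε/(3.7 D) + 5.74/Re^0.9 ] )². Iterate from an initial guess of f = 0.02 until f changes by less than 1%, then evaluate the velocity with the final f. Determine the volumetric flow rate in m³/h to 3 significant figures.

Rearranging Darcy-Weisbach: V = √(2·ΔP·D/(f·L·ρ)). With ε/D = 5e-05/0.239 = 0.000209, iterate starting from f = 0.02:
  f = 0.02 → V = √(2·8400·0.239/(0.02·990·794)) = 0.5054 m/s; Re = ρVD/μ = 7.321e+04; f → 0.02009
Converged (Δf/f < 1%). With the final f = 0.02009: V = √(2·8400·0.239/(0.02009·990·794)) = 0.5042 m/s.
Q = V·A = 0.5042·(π/4·0.239²) = 0.02262 m³/s = 81.4 m³/h.

Q ≈ 81.4 m³/h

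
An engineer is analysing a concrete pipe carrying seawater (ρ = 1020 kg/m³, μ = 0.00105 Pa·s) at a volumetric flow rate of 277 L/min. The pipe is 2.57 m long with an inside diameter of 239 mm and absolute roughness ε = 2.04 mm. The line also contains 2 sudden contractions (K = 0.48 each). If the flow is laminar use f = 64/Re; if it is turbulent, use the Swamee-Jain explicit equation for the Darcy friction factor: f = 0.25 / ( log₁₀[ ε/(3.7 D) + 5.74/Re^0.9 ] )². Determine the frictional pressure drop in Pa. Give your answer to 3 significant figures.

ΔP ≈ 7.46 Pa

Q = 277 L/min = 277/60000 = 0.004617 m³/s.
Cross-sectional area A = πD²/4 = π(0.239)²/4 = 0.04486 m²; mean velocity V = Q/A = 0.004617/0.04486 = 0.1029 m/s.
Reynolds number Re = ρVD/μ = 1020 · 0.1029 · 0.239 / 0.00105 = 2.389e+04.
Re > 4000 → turbulent. Relative roughness ε/D = 0.00204/0.239 = 0.00854. Swamee-Jain: f = 0.25/(log₁₀[0.00854/3.7 + 5.74/2.389e+04^0.9])² = 0.25/(log₁₀[0.00231 + 0.000658])² = 0.25/(-2.528)² = 0.03912.
Total minor-loss coefficient ΣK = 2·0.48 = 0.96.
ΔP = [f·L/D + ΣK]·(ρV²/2) = [0.03912·2.57/0.239 + 0.96]·(1020·0.1029²/2) = [0.4207 + 0.96]·5.401 = 7.457 Pa.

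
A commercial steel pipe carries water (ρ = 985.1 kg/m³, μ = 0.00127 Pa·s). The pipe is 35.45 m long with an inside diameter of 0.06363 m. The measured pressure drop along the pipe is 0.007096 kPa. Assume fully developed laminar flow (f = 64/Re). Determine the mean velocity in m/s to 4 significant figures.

V ≈ 0.01994 m/s

For laminar flow, f = 64/Re with Re = ρVD/μ, so Darcy-Weisbach reduces to ΔP = 32μLV/D². Solving for V: V = ΔP·D²/(32μL) = 7.096·(0.06363)²/(32·0.00127·35.45) = 0.01994 m/s.
Check: Re = ρVD/μ = 985.1·0.01994·0.06363/0.00127 = 984.3 < 2300, so the laminar assumption holds.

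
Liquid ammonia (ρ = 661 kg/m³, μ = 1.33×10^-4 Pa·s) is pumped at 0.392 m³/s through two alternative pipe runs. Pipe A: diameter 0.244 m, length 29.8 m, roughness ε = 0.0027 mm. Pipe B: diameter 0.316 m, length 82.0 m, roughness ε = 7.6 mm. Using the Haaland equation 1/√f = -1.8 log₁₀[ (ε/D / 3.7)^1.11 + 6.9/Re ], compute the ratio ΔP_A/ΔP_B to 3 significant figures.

ΔP_A/ΔP_B ≈ 0.228

Pipe A: V = Q/A = 0.392/0.04676 = 8.383 m/s; Re = 1.017e+07; ε/D = 1.11e-05; Haaland → f = 0.009023; ΔP_A = f(L/D)(ρV²/2) = 2.56e+04 Pa.
Pipe B: V = Q/A = 0.392/0.07843 = 4.998 m/s; Re = 7.85e+06; ε/D = 0.0241; Haaland → f = 0.05237; ΔP_B = f(L/D)(ρV²/2) = 1.122e+05 Pa.
ΔP_A/ΔP_B = 2.56e+04/1.122e+05 = 0.228.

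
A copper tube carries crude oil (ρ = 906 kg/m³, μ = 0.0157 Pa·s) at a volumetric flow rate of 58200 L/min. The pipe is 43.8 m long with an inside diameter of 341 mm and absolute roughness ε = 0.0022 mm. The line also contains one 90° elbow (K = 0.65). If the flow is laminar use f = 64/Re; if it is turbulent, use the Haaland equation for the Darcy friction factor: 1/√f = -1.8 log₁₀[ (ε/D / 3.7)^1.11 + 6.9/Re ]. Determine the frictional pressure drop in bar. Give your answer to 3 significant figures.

Q = 58200 L/min = 58200/60000 = 0.97 m³/s.
Cross-sectional area A = πD²/4 = π(0.341)²/4 = 0.09133 m²; mean velocity V = Q/A = 0.97/0.09133 = 10.62 m/s.
Reynolds number Re = ρVD/μ = 906 · 10.62 · 0.341 / 0.0157 = 2.09e+05.
Re > 4000 → turbulent. Relative roughness ε/D = 2.2e-06/0.341 = 6.45e-06. Haaland: 1/√f = -1.8 log₁₀[(6.45e-06/3.7)^1.11 + 6.9/2.09e+05] = -1.8 log₁₀[4.06e-07 + 3.3e-05] = 8.057, so f = 0.01541.
Total minor-loss coefficient ΣK = 1·0.65 = 0.65.
ΔP = [f·L/D + ΣK]·(ρV²/2) = [0.01541·43.8/0.341 + 0.65]·(906·10.62²/2) = [1.979 + 0.65]·5.11e+04 = 1.343e+05 Pa.
ΔP = 1.343e+05 Pa = 1.34 bar.

ΔP ≈ 1.34 bar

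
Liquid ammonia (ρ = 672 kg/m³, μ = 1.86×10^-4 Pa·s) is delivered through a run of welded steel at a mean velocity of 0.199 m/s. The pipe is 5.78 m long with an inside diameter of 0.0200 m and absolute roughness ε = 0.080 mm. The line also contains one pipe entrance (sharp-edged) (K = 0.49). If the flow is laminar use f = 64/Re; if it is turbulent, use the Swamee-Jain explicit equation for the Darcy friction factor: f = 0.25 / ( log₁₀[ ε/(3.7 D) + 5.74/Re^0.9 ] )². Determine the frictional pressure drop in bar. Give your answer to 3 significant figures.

ΔP ≈ 0.00141 bar

Reynolds number Re = ρVD/μ = 672 · 0.199 · 0.02 / 0.000186 = 1.438e+04.
Re > 4000 → turbulent. Relative roughness ε/D = 8e-05/0.02 = 0.004. Swamee-Jain: f = 0.25/(log₁₀[0.004/3.7 + 5.74/1.438e+04^0.9])² = 0.25/(log₁₀[0.00108 + 0.00104])² = 0.25/(-2.673)² = 0.03498.
Total minor-loss coefficient ΣK = 1·0.49 = 0.49.
ΔP = [f·L/D + ΣK]·(ρV²/2) = [0.03498·5.78/0.02 + 0.49]·(672·0.199²/2) = [10.11 + 0.49]·13.31 = 141 Pa.
ΔP = 141 Pa = 0.00141 bar.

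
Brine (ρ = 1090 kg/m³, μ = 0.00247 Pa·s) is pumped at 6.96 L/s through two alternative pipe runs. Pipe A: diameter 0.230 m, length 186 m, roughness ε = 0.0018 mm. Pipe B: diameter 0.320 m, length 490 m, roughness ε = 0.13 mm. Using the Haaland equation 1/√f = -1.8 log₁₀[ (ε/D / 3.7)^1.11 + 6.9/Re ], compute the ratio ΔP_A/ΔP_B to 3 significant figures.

ΔP_A/ΔP_B ≈ 1.78

Pipe A: V = Q/A = 0.00696/0.04155 = 0.1675 m/s; Re = 1.7e+04; ε/D = 7.83e-06; Haaland → f = 0.02684; ΔP_A = f(L/D)(ρV²/2) = 332 Pa.
Pipe B: V = Q/A = 0.00696/0.08042 = 0.08654 m/s; Re = 1.222e+04; ε/D = 0.000406; Haaland → f = 0.0298; ΔP_B = f(L/D)(ρV²/2) = 186.2 Pa.
ΔP_A/ΔP_B = 332/186.2 = 1.78.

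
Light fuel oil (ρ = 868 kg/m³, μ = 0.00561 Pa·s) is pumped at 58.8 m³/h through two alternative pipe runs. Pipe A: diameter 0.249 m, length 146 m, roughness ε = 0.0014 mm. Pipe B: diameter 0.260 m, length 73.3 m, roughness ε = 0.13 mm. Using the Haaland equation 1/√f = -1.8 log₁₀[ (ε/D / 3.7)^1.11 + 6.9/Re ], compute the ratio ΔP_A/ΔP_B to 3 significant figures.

ΔP_A/ΔP_B ≈ 2.39

Pipe A: V = Q/A = 0.01633/0.0487 = 0.3354 m/s; Re = 1.292e+04; ε/D = 5.62e-06; Haaland → f = 0.02883; ΔP_A = f(L/D)(ρV²/2) = 825.3 Pa.
Pipe B: V = Q/A = 0.01633/0.05309 = 0.3076 m/s; Re = 1.238e+04; ε/D = 0.0005; Haaland → f = 0.02984; ΔP_B = f(L/D)(ρV²/2) = 345.6 Pa.
ΔP_A/ΔP_B = 825.3/345.6 = 2.39.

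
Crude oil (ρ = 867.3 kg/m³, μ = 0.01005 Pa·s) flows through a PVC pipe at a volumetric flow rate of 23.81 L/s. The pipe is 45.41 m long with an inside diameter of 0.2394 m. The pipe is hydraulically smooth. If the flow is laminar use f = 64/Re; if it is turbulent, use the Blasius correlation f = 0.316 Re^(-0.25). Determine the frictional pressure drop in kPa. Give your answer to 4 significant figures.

ΔP ≈ 0.7113 kPa

Q = 23.81 L/s = 23.81/1000 = 0.02381 m³/s.
Cross-sectional area A = πD²/4 = π(0.2394)²/4 = 0.04501 m²; mean velocity V = Q/A = 0.02381/0.04501 = 0.529 m/s.
Reynolds number Re = ρVD/μ = 867.3 · 0.529 · 0.2394 / 0.01 = 1.093e+04.
Re > 4000 → turbulent. Smooth-pipe (Blasius): f = 0.316 Re^(-0.25) = 0.316/(1.093e+04)^0.25 = 0.03091.
Darcy-Weisbach: ΔP = f(L/D)(ρV²/2) = 0.03091·(45.41/0.2394)·(867.3·0.529²/2) = 0.03091·189.7·121.3 = 711.3 Pa.
ΔP = 711.3 Pa = 0.7113 kPa.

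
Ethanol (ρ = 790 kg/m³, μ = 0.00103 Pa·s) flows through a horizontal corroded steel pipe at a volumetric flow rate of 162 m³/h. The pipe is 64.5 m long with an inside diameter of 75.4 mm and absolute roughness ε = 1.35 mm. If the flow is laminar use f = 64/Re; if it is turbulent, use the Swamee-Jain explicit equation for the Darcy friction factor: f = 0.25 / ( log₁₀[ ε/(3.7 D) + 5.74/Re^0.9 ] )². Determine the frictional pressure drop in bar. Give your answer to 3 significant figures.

ΔP ≈ 16.1 bar

Q = 162 m³/h = 162/3600 = 0.045 m³/s.
Cross-sectional area A = πD²/4 = π(0.0754)²/4 = 0.004465 m²; mean velocity V = Q/A = 0.045/0.004465 = 10.08 m/s.
Reynolds number Re = ρVD/μ = 790 · 10.08 · 0.0754 / 0.00103 = 5.828e+05.
Re > 4000 → turbulent. Relative roughness ε/D = 0.00135/0.0754 = 0.0179. Swamee-Jain: f = 0.25/(log₁₀[0.0179/3.7 + 5.74/5.828e+05^0.9])² = 0.25/(log₁₀[0.00484 + 3.71e-05])² = 0.25/(-2.312)² = 0.04677.
Darcy-Weisbach: ΔP = f(L/D)(ρV²/2) = 0.04677·(64.5/0.0754)·(790·10.08²/2) = 0.04677·855.4·4.012e+04 = 1.605e+06 Pa.
ΔP = 1.605e+06 Pa = 16.1 bar.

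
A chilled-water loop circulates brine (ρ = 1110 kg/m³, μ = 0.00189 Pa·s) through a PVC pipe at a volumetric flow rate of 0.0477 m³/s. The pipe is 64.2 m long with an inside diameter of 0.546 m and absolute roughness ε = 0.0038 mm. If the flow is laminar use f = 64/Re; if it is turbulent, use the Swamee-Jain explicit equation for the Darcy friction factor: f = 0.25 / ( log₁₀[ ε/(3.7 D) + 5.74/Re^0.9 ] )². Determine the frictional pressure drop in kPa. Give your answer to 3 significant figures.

ΔP ≈ 0.0531 kPa

Cross-sectional area A = πD²/4 = π(0.546)²/4 = 0.2341 m²; mean velocity V = Q/A = 0.0477/0.2341 = 0.2037 m/s.
Reynolds number Re = ρVD/μ = 1110 · 0.2037 · 0.546 / 0.00189 = 6.533e+04.
Re > 4000 → turbulent. Relative roughness ε/D = 3.8e-06/0.546 = 6.96e-06. Swamee-Jain: f = 0.25/(log₁₀[6.96e-06/3.7 + 5.74/6.533e+04^0.9])² = 0.25/(log₁₀[1.88e-06 + 0.000266])² = 0.25/(-3.572)² = 0.0196.
Darcy-Weisbach: ΔP = f(L/D)(ρV²/2) = 0.0196·(64.2/0.546)·(1110·0.2037²/2) = 0.0196·117.6·23.03 = 53.08 Pa.
ΔP = 53.08 Pa = 0.0531 kPa.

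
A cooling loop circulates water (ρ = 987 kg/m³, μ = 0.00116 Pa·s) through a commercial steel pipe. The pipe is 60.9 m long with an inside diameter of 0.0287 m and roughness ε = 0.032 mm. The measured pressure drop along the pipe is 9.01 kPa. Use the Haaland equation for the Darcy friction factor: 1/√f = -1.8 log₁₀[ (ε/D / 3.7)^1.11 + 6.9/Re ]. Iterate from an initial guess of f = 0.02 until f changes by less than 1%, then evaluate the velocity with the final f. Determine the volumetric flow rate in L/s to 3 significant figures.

Rearranging Darcy-Weisbach: V = √(2·ΔP·D/(f·L·ρ)). With ε/D = 3.2e-05/0.0287 = 0.00111, iterate starting from f = 0.02:
  f = 0.02 → V = √(2·9010·0.0287/(0.02·60.9·987)) = 0.6559 m/s; Re = ρVD/μ = 1.602e+04; f → 0.02911
  f = 0.02911 → V = 0.5437 m/s; Re = 1.328e+04; f → 0.0303
  f = 0.0303 → V = 0.5329 m/s; Re = 1.301e+04; f → 0.03043
Converged (Δf/f < 1%). With the final f = 0.03043: V = √(2·9010·0.0287/(0.03043·60.9·987)) = 0.5317 m/s.
Q = V·A = 0.5317·(π/4·0.0287²) = 0.000344 m³/s = 0.344 L/s.

Q ≈ 0.344 L/s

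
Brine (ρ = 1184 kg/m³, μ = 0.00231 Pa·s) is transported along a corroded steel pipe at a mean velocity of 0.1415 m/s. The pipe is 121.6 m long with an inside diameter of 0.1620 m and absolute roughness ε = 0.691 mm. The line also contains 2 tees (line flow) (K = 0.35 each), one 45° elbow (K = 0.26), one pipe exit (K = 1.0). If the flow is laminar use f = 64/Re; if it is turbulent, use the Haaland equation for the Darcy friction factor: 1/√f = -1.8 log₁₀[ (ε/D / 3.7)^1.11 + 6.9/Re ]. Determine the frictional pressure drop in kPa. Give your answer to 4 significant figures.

ΔP ≈ 0.3398 kPa

Reynolds number Re = ρVD/μ = 1184 · 0.1415 · 0.162 / 0.00231 = 1.175e+04.
Re > 4000 → turbulent. Relative roughness ε/D = 0.000691/0.162 = 0.00427. Haaland: 1/√f = -1.8 log₁₀[(0.00427/3.7)^1.11 + 6.9/1.175e+04] = -1.8 log₁₀[0.000548 + 0.000587] = 5.301, so f = 0.03559.
Total minor-loss coefficient ΣK = 2·0.35 + 1·0.26 + 1·1 = 1.96.
ΔP = [f·L/D + ΣK]·(ρV²/2) = [0.03559·121.6/0.162 + 1.96]·(1184·0.1415²/2) = [26.71 + 1.96]·11.85 = 339.8 Pa.
ΔP = 339.8 Pa = 0.3398 kPa.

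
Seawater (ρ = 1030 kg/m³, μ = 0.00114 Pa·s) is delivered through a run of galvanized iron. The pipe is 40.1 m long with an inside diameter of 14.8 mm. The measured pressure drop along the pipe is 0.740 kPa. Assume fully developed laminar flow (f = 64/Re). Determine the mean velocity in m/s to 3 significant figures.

V ≈ 0.111 m/s

For laminar flow, f = 64/Re with Re = ρVD/μ, so Darcy-Weisbach reduces to ΔP = 32μLV/D². Solving for V: V = ΔP·D²/(32μL) = 740·(0.0148)²/(32·0.00114·40.1) = 0.1108 m/s.
Check: Re = ρVD/μ = 1030·0.1108·0.0148/0.00114 = 1482 < 2300, so the laminar assumption holds.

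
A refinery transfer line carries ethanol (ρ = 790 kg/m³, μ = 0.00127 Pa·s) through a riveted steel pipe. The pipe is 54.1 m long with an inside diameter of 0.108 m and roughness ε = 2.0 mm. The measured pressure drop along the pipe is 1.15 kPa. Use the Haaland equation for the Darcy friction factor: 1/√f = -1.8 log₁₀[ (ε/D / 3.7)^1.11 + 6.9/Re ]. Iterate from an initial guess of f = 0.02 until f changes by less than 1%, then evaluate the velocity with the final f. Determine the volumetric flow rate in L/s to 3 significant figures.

Rearranging Darcy-Weisbach: V = √(2·ΔP·D/(f·L·ρ)). With ε/D = 0.002/0.108 = 0.0185, iterate starting from f = 0.02:
  f = 0.02 → V = √(2·1150·0.108/(0.02·54.1·790)) = 0.5391 m/s; Re = ρVD/μ = 3.622e+04; f → 0.04841
  f = 0.04841 → V = 0.3465 m/s; Re = 2.328e+04; f → 0.04899
  f = 0.04899 → V = 0.3444 m/s; Re = 2.314e+04; f → 0.049
Converged (Δf/f < 1%). With the final f = 0.049: V = √(2·1150·0.108/(0.049·54.1·790)) = 0.3444 m/s.
Q = V·A = 0.3444·(π/4·0.108²) = 0.003155 m³/s = 3.15 L/s.

Q ≈ 3.15 L/s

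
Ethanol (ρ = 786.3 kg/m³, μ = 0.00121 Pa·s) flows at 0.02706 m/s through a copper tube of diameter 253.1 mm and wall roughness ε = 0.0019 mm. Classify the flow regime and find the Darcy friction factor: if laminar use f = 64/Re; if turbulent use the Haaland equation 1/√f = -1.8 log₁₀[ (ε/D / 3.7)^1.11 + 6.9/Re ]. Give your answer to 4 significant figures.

Re = ρVD/μ = 786.3·0.02706·0.2531/0.00121 = 4451.
Re > 4000 → turbulent. ε/D = 1.9e-06/0.2531 = 7.51e-06; Haaland: 1/√f = -1.8 log₁₀[4.8e-07 + 0.00155] = 5.057, so f = 0.0391.

f ≈ 0.03910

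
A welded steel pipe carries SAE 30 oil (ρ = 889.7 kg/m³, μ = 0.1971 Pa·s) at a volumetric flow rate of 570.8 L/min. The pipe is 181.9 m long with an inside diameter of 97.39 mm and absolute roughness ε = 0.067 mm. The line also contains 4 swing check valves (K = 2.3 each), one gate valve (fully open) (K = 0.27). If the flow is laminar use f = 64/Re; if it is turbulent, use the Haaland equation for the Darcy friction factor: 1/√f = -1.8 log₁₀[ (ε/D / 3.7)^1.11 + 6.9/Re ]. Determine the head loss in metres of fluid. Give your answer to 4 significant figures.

Q = 570.8 L/min = 570.8/60000 = 0.009513 m³/s.
Cross-sectional area A = πD²/4 = π(0.09739)²/4 = 0.007449 m²; mean velocity V = Q/A = 0.009513/0.007449 = 1.277 m/s.
Reynolds number Re = ρVD/μ = 889.7 · 1.277 · 0.09739 / 0.197 = 561.4.
Re < 2300 → laminar flow, so f = 64/Re = 64/561.4 = 0.114 (the turbulent correlation is not needed).
Total minor-loss coefficient ΣK = 4·2.3 + 1·0.27 = 9.47.
ΔP = [f·L/D + ΣK]·(ρV²/2) = [0.114·181.9/0.09739 + 9.47]·(889.7·1.277²/2) = [212.9 + 9.47]·725.5 = 1.613e+05 Pa.
Head loss h_f = ΔP/(ρg) = 1.613e+05/(889.7·9.81) = 18.49 m.

h_f ≈ 18.49 m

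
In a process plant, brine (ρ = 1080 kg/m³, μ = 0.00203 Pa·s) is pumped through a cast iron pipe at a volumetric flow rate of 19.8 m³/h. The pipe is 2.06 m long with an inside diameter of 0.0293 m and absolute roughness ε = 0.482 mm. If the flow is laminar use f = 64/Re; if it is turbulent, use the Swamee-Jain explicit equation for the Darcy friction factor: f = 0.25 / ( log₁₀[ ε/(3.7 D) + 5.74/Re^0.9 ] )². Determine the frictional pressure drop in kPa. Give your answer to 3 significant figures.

Q = 19.8 m³/h = 19.8/3600 = 0.0055 m³/s.
Cross-sectional area A = πD²/4 = π(0.0293)²/4 = 0.0006743 m²; mean velocity V = Q/A = 0.0055/0.0006743 = 8.157 m/s.
Reynolds number Re = ρVD/μ = 1080 · 8.157 · 0.0293 / 0.00203 = 1.272e+05.
Re > 4000 → turbulent. Relative roughness ε/D = 0.000482/0.0293 = 0.0165. Swamee-Jain: f = 0.25/(log₁₀[0.0165/3.7 + 5.74/1.272e+05^0.9])² = 0.25/(log₁₀[0.00445 + 0.000146])² = 0.25/(-2.338)² = 0.04574.
Darcy-Weisbach: ΔP = f(L/D)(ρV²/2) = 0.04574·(2.06/0.0293)·(1080·8.157²/2) = 0.04574·70.31·3.593e+04 = 1.155e+05 Pa.
ΔP = 1.155e+05 Pa = 116 kPa.

ΔP ≈ 116 kPa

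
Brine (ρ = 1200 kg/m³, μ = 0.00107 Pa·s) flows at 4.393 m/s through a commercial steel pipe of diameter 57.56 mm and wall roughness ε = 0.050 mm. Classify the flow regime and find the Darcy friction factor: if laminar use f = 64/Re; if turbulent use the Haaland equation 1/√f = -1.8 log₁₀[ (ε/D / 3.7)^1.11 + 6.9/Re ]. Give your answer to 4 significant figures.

f ≈ 0.02000

Re = ρVD/μ = 1200·4.393·0.05756/0.00107 = 2.836e+05.
Re > 4000 → turbulent. ε/D = 5e-05/0.05756 = 0.000869; Haaland: 1/√f = -1.8 log₁₀[9.36e-05 + 2.43e-05] = 7.071, so f = 0.02.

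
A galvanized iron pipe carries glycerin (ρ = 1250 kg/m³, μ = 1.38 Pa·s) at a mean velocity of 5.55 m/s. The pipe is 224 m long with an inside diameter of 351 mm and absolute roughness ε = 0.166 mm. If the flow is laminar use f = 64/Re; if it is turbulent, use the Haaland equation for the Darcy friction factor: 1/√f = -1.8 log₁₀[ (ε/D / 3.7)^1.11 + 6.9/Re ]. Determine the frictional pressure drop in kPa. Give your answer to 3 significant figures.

ΔP ≈ 446 kPa

Reynolds number Re = ρVD/μ = 1250 · 5.55 · 0.351 / 1.38 = 1765.
Re < 2300 → laminar flow, so f = 64/Re = 64/1765 = 0.03627 (the turbulent correlation is not needed).
Darcy-Weisbach: ΔP = f(L/D)(ρV²/2) = 0.03627·(224/0.351)·(1250·5.55²/2) = 0.03627·638.2·1.925e+04 = 4.456e+05 Pa.
ΔP = 4.456e+05 Pa = 446 kPa.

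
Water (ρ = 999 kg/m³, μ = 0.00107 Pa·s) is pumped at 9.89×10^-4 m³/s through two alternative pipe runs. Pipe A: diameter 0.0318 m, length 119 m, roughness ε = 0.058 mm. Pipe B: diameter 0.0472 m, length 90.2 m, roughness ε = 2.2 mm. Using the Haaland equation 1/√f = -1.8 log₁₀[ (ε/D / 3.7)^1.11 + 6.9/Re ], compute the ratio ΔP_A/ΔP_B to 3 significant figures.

ΔP_A/ΔP_B ≈ 3.61

Pipe A: V = Q/A = 0.000989/0.0007942 = 1.245 m/s; Re = 3.697e+04; ε/D = 0.00182; Haaland → f = 0.02673; ΔP_A = f(L/D)(ρV²/2) = 7.748e+04 Pa.
Pipe B: V = Q/A = 0.000989/0.00175 = 0.5652 m/s; Re = 2.491e+04; ε/D = 0.0466; Haaland → f = 0.07042; ΔP_B = f(L/D)(ρV²/2) = 2.148e+04 Pa.
ΔP_A/ΔP_B = 7.748e+04/2.148e+04 = 3.61.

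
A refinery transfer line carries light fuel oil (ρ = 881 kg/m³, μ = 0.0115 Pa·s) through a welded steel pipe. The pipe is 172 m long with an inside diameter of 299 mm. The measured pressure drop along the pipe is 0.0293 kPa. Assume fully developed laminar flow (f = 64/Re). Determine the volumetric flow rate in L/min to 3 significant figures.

Q ≈ 174 L/min

For laminar flow, f = 64/Re with Re = ρVD/μ, so Darcy-Weisbach reduces to ΔP = 32μLV/D². Solving for V: V = ΔP·D²/(32μL) = 29.3·(0.299)²/(32·0.0115·172) = 0.04138 m/s.
Check: Re = ρVD/μ = 881·0.04138·0.299/0.0115 = 947.9 < 2300, so the laminar assumption holds.
Q = V·A = 0.04138·(π/4·0.299²) = 0.002906 m³/s = 174 L/min.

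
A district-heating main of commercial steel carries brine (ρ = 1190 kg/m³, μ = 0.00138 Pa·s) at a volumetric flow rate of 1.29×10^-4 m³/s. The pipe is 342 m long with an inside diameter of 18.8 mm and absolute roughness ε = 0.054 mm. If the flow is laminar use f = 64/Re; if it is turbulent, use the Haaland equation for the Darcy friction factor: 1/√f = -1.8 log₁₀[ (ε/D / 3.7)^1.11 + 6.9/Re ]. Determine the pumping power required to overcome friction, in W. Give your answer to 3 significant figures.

Cross-sectional area A = πD²/4 = π(0.0188)²/4 = 0.0002776 m²; mean velocity V = Q/A = 0.000129/0.0002776 = 0.4647 m/s.
Reynolds number Re = ρVD/μ = 1190 · 0.4647 · 0.0188 / 0.00138 = 7534.
Re > 4000 → turbulent. Relative roughness ε/D = 5.4e-05/0.0188 = 0.00287. Haaland: 1/√f = -1.8 log₁₀[(0.00287/3.7)^1.11 + 6.9/7534] = -1.8 log₁₀[0.000353 + 0.000916] = 5.214, so f = 0.03679.
Darcy-Weisbach: ΔP = f(L/D)(ρV²/2) = 0.03679·(342/0.0188)·(1190·0.4647²/2) = 0.03679·1.819e+04·128.5 = 8.599e+04 Pa.
Pumping power P = QΔP = 0.000129·8.599e+04 = 11.09 W = 11.1 W.

P ≈ 11.1 W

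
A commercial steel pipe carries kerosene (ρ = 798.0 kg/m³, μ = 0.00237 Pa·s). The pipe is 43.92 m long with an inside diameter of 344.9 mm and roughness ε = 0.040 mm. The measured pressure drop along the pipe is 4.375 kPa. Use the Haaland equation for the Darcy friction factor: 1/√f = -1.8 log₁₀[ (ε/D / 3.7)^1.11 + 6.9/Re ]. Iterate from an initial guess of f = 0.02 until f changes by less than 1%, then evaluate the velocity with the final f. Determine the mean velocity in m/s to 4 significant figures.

Rearranging Darcy-Weisbach: V = √(2·ΔP·D/(f·L·ρ)). With ε/D = 4e-05/0.3449 = 0.000116, iterate starting from f = 0.02:
  f = 0.02 → V = √(2·4375·0.3449/(0.02·43.92·798)) = 2.075 m/s; Re = ρVD/μ = 2.41e+05; f → 0.01585
  f = 0.01585 → V = 2.331 m/s; Re = 2.707e+05; f → 0.01559
  f = 0.01559 → V = 2.35 m/s; Re = 2.729e+05; f → 0.01557
Converged (Δf/f < 1%). With the final f = 0.01557: V = √(2·4375·0.3449/(0.01557·43.92·798)) = 2.352 m/s.

V ≈ 2.352 m/s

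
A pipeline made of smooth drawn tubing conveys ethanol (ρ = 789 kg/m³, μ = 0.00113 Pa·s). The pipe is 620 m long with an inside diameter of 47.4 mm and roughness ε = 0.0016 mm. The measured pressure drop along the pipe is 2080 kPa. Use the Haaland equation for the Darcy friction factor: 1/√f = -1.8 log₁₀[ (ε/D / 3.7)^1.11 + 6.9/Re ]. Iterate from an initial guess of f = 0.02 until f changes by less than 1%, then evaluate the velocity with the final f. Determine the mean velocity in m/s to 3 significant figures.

V ≈ 4.97 m/s

Rearranging Darcy-Weisbach: V = √(2·ΔP·D/(f·L·ρ)). With ε/D = 1.6e-06/0.0474 = 3.38e-05, iterate starting from f = 0.02:
  f = 0.02 → V = √(2·2.08e+06·0.0474/(0.02·620·789)) = 4.489 m/s; Re = ρVD/μ = 1.486e+05; f → 0.01662
  f = 0.01662 → V = 4.925 m/s; Re = 1.63e+05; f → 0.01633
  f = 0.01633 → V = 4.969 m/s; Re = 1.645e+05; f → 0.0163
Converged (Δf/f < 1%). With the final f = 0.0163: V = √(2·2.08e+06·0.0474/(0.0163·620·789)) = 4.973 m/s.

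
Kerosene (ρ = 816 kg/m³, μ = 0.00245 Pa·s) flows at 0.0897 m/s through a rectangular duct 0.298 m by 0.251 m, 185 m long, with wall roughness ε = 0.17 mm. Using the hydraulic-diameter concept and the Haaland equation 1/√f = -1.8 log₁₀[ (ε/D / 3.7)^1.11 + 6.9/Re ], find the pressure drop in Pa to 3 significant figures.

Hydraulic diameter D_h = 4A/P = 4·(0.298·0.251)/(2·(0.298+0.251)) = 0.2992/1.098 = 0.2725 m.
Re = ρVD_h/μ = 816·0.0897·0.2725/0.00245 = 8141.
ε/D_h = 0.00017/0.2725 = 0.000624; Haaland gives 1/√f = -1.8 log₁₀[6.48e-05+0.000848] = 5.472, so f = 0.0334.
ΔP = f(L/D_h)(ρV²/2) = 0.0334·185/0.2725·3.283 = 74.44 Pa.

ΔP ≈ 74.4 Pa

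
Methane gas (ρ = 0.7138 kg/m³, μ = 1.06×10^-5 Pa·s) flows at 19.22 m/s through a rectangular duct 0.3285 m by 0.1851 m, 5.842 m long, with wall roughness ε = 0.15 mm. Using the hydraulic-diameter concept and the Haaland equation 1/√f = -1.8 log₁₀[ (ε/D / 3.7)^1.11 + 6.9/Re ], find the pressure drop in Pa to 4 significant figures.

ΔP ≈ 61.11 Pa

Hydraulic diameter D_h = 4A/P = 4·(0.3285·0.1851)/(2·(0.3285+0.1851)) = 0.2432/1.027 = 0.2368 m.
Re = ρVD_h/μ = 0.7138·19.22·0.2368/1.06e-05 = 3.065e+05.
ε/D_h = 0.00015/0.2368 = 0.000633; Haaland gives 1/√f = -1.8 log₁₀[6.6e-05+2.25e-05] = 7.296, so f = 0.01879.
ΔP = f(L/D_h)(ρV²/2) = 0.01879·5.842/0.2368·131.8 = 61.11 Pa.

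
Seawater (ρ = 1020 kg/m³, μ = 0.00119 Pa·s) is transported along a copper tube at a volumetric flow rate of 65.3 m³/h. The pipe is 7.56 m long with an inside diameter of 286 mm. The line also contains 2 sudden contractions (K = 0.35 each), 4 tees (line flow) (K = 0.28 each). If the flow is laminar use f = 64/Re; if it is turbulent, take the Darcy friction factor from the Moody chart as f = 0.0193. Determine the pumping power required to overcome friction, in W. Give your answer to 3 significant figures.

Q = 65.3 m³/h = 65.3/3600 = 0.01814 m³/s.
Cross-sectional area A = πD²/4 = π(0.286)²/4 = 0.06424 m²; mean velocity V = Q/A = 0.01814/0.06424 = 0.2824 m/s.
Reynolds number Re = ρVD/μ = 1020 · 0.2824 · 0.286 / 0.00119 = 6.922e+04.
Re > 4000 → turbulent; use the Moody-chart value f = 0.0193.
Total minor-loss coefficient ΣK = 2·0.35 + 4·0.28 = 1.82.
ΔP = [f·L/D + ΣK]·(ρV²/2) = [0.0193·7.56/0.286 + 1.82]·(1020·0.2824²/2) = [0.5102 + 1.82]·40.66 = 94.74 Pa.
Pumping power P = QΔP = 0.01814·94.74 = 1.718 W = 1.72 W.

P ≈ 1.72 W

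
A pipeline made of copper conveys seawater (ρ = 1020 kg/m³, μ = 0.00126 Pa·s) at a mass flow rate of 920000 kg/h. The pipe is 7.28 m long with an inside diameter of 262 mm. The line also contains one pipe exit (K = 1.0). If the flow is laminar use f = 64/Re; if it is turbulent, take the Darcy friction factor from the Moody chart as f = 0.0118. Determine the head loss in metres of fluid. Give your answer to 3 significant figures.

h_f ≈ 1.46 m

ṁ = 920000 kg/h = 920000/3600 = 255.6 kg/s.
A = πD²/4 = π(0.262)²/4 = 0.05391 m²; mean velocity V = ṁ/(ρA) = 255.6/(1020 · 0.05391) = 4.647 m/s.
Reynolds number Re = ρVD/μ = 1020 · 4.647 · 0.262 / 0.00126 = 9.857e+05.
Re > 4000 → turbulent; use the Moody-chart value f = 0.0118.
Total minor-loss coefficient ΣK = 1·1 = 1.
ΔP = [f·L/D + ΣK]·(ρV²/2) = [0.0118·7.28/0.262 + 1]·(1020·4.647²/2) = [0.3279 + 1]·1.101e+04 = 1.463e+04 Pa.
Head loss h_f = ΔP/(ρg) = 1.463e+04/(1020·9.81) = 1.46 m.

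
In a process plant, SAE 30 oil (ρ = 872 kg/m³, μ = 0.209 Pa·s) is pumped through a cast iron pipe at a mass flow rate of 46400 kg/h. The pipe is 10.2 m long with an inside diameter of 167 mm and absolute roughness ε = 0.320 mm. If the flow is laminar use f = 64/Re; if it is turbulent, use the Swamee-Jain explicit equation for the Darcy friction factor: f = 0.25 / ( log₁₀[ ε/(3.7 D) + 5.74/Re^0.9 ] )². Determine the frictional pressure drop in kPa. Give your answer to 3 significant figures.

ṁ = 46400 kg/h = 46400/3600 = 12.89 kg/s.
A = πD²/4 = π(0.167)²/4 = 0.0219 m²; mean velocity V = ṁ/(ρA) = 12.89/(872 · 0.0219) = 0.6748 m/s.
Reynolds number Re = ρVD/μ = 872 · 0.6748 · 0.167 / 0.209 = 470.2.
Re < 2300 → laminar flow, so f = 64/Re = 64/470.2 = 0.1361 (the turbulent correlation is not needed).
Darcy-Weisbach: ΔP = f(L/D)(ρV²/2) = 0.1361·(10.2/0.167)·(872·0.6748²/2) = 0.1361·61.08·198.5 = 1651 Pa.
ΔP = 1651 Pa = 1.65 kPa.

ΔP ≈ 1.65 kPa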